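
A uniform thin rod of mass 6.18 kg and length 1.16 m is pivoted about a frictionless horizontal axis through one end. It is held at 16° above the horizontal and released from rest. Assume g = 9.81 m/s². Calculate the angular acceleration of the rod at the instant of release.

About the pivot, I = (1/3)ML² = (1/3)(6.18)(1.16)² = 2.772 kg·m².
The weight acts at the center, a distance L/2 = 0.5800 m from the pivot; τ = Mg(L/2) cos 16° = 33.80 N·m.
α = τ/I = 33.80/2.772 = 12.19 rad/s².
(Equivalently α = (3g/(2L)) cos 16° = 12.19 rad/s².)

α ≈ 12.2 rad/s²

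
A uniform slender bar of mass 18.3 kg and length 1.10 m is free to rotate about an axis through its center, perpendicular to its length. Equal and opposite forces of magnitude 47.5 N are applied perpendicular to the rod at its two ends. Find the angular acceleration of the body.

I = (1/12)ML² = (1/12)(18.3)(1.10)² = 1.845 kg·m².
The couple gives τ = F·(L/2) + F·(L/2) = F L = (47.5)(1.10) = 52.25 N·m.
Newton's second law for rotation, τ = Iα, gives α = τ/I = 52.25/1.845 = 28.32 rad/s².

α ≈ 28.3 rad/s²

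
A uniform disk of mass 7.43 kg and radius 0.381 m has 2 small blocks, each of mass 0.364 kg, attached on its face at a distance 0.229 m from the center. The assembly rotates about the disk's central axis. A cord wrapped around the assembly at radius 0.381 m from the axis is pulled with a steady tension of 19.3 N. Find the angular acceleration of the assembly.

I_disk = ½MR² = ½(7.43)(0.381)² = 0.5393 kg·m².
I_blocks = 2·m·r² = 2(0.364)(0.229)² = 0.03818 kg·m².
Total I = 0.5775 kg·m².
τ = F r = (19.3)(0.381) = 7.353 N·m.
α = τ/I = 7.353/0.5775 = 12.73 rad/s².

α ≈ 12.7 rad/s²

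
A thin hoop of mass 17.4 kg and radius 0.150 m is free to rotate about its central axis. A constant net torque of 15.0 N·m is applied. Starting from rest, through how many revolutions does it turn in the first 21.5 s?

I = MR² = (17.4)(0.150)² = 0.3915 kg·m².
α = τ/I = 15.0/0.3915 = 38.31 rad/s².
θ = ½αt² = ½(38.31)(21.5)² = 8855 rad.
Revolutions = θ/(2π) = 1409.

≈ 1410 revolutions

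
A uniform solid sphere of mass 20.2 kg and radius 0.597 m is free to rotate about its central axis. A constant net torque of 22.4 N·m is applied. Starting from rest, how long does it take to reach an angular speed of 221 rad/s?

I = (2/5)MR² = (2/5)(20.2)(0.597)² = 2.880 kg·m².
α = τ/I = 22.4/2.880 = 7.778 rad/s².
ω = αt ⇒ t = ω/α = 221/7.778 = 28.41 s.

t ≈ 28.4 s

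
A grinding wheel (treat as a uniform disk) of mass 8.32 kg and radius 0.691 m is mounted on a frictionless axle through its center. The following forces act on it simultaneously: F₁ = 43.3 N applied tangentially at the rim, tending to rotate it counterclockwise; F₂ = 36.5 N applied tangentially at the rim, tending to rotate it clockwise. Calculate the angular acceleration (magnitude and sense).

I = ½MR² = (1/2)(8.32)(0.691)² = 1.986 kg·m².
Taking counterclockwise as positive: τ₁ = +(43.3)(0.691) = +29.92 N·m; τ₂ = −(36.5)(0.691) = −25.22 N·m.
Net torque τ = 4.699 N·m.
α = τ/I = 4.699/1.986 = 2.366 rad/s².

α ≈ 2.37 rad/s², counterclockwise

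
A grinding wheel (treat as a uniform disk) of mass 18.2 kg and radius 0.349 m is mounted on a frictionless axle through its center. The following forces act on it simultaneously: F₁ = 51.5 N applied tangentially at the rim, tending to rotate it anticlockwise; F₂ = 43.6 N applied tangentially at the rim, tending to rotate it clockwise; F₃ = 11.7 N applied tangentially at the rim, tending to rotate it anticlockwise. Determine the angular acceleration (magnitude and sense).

I = ½MR² = (1/2)(18.2)(0.349)² = 1.108 kg·m².
Taking anticlockwise as positive: τ₁ = +(51.5)(0.349) = +17.97 N·m; τ₂ = −(43.6)(0.349) = −15.22 N·m; τ₃ = +(11.7)(0.349) = +4.083 N·m.
Net torque τ = 6.840 N·m.
α = τ/I = 6.840/1.108 = 6.171 rad/s².

α ≈ 6.17 rad/s², anticlockwise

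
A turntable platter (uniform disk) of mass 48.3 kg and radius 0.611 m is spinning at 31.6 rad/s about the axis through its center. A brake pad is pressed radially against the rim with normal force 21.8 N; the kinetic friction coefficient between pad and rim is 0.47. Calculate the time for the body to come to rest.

t ≈ 45.5 s

I = ½MR² = (1/2)(48.3)(0.611)² = 9.016 kg·m².
Friction force f = μN = (0.47)(21.8) = 10.25 N at the rim; torque magnitude τ = fR = 6.260 N·m, opposing ω.
|α| = τ/I = 6.260/9.016 = 0.6944 rad/s² (deceleration).
0 = ω₀ − |α|t ⇒ t = ω₀/|α| = 31.6/0.6944 = 45.51 s.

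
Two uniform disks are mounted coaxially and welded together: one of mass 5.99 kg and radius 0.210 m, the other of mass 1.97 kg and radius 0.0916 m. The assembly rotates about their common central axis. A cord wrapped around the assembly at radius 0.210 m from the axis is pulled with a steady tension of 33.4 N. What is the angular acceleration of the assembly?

α ≈ 50.0 rad/s²

I = ½M₁R₁² + ½M₂R₂² = ½(5.99)(0.210)² + ½(1.97)(0.0916)² = 0.1403 kg·m².
τ = F r = (33.4)(0.210) = 7.014 N·m.
α = τ/I = 7.014/0.1403 = 49.98 rad/s².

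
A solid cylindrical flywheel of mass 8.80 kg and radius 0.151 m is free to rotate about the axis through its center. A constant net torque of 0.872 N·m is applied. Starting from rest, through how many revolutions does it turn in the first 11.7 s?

≈ 94.7 revolutions

I = ½MR² = (1/2)(8.80)(0.151)² = 0.1003 kg·m².
α = τ/I = 0.872/0.1003 = 8.692 rad/s².
θ = ½αt² = ½(8.692)(11.7)² = 594.9 rad.
Revolutions = θ/(2π) = 94.68.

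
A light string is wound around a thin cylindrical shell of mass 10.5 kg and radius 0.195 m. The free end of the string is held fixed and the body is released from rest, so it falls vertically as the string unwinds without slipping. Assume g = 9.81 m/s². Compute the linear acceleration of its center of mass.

Translation: Mg − T = Ma. Rotation about the center: TR = Iα with I = MR².
With a = αR: T = (I/R²)a = M a, so Mg = (1 + 1.000)Ma.
a = g/(1 + 1.000) = 9.81/2.000 = 4.905 m/s².

a ≈ 4.91 m/s²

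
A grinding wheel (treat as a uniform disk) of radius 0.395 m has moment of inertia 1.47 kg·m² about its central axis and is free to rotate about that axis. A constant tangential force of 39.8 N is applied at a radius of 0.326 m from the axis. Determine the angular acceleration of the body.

α ≈ 8.83 rad/s²

τ = F·r = (39.8)(0.326) = 12.97 N·m.
From τ = Iα: α = 12.97/1.470 = 8.826 rad/s².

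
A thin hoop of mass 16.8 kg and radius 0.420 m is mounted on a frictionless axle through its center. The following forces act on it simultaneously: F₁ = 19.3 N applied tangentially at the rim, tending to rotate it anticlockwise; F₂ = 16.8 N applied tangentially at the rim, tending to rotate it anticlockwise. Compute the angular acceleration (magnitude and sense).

I = MR² = (16.8)(0.420)² = 2.964 kg·m².
Taking anticlockwise as positive: τ₁ = +(19.3)(0.420) = +8.106 N·m; τ₂ = +(16.8)(0.420) = +7.056 N·m.
Net torque τ = 15.16 N·m.
α = τ/I = 15.16/2.964 = 5.116 rad/s².

α ≈ 5.12 rad/s², anticlockwise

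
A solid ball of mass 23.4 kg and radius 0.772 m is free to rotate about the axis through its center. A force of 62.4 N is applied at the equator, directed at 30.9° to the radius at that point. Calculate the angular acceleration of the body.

α ≈ 4.43 rad/s²

I = (2/5)MR² = (2/5)(23.4)(0.772)² = 5.578 kg·m².
Only the tangential component produces torque: τ = F R sinθ = (62.4)(0.772) sin 30.9° = 24.74 N·m.
Newton's second law for rotation, τ = Iα, gives α = τ/I = 24.74/5.578 = 4.435 rad/s².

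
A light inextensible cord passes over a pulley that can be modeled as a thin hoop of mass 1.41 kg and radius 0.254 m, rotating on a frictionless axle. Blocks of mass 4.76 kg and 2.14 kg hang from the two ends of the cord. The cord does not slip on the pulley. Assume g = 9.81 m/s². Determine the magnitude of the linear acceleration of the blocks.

a ≈ 3.09 m/s²

I = MR² = (1.41)(0.254)² = 0.09097 kg·m².
Heavier block: m₁g − T₁ = m₁a. Lighter block: T₂ − m₂g = m₂a.
Pulley: (T₁ − T₂)R = Iα = I(a/R), so T₁ − T₂ = (I/R²)a = 1·M_p a = 1.410·a.
Adding the three: (m₁ − m₂)g = (m₁ + m₂ + 1.410)a, so a = (4.76 − 2.14)(9.81)/(4.76 + 2.14 + 1.410) = 3.093 m/s².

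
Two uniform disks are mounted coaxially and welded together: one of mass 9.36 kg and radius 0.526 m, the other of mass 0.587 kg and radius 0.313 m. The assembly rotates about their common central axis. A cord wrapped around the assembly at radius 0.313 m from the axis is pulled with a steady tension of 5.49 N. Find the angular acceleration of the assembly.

I = ½M₁R₁² + ½M₂R₂² = ½(9.36)(0.526)² + ½(0.587)(0.313)² = 1.324 kg·m².
τ = F r = (5.49)(0.313) = 1.718 N·m.
α = τ/I = 1.718/1.324 = 1.298 rad/s².

α ≈ 1.30 rad/s²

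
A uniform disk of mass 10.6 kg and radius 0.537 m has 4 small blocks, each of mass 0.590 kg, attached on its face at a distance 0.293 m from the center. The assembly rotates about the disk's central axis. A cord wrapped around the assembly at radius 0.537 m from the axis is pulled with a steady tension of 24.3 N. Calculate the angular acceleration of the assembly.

I_disk = ½MR² = ½(10.6)(0.537)² = 1.528 kg·m².
I_blocks = 4·m·r² = 4(0.590)(0.293)² = 0.2026 kg·m².
Total I = 1.731 kg·m².
τ = F r = (24.3)(0.537) = 13.05 N·m.
α = τ/I = 13.05/1.731 = 7.539 rad/s².

α ≈ 7.54 rad/s²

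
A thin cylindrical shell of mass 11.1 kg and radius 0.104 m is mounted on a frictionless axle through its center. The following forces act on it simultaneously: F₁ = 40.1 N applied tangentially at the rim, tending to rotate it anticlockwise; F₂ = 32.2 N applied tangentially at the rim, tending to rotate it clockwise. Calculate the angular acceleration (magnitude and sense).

I = MR² = (11.1)(0.104)² = 0.1201 kg·m².
Taking anticlockwise as positive: τ₁ = +(40.1)(0.104) = +4.170 N·m; τ₂ = −(32.2)(0.104) = −3.349 N·m.
Net torque τ = 0.8216 N·m.
α = τ/I = 0.8216/0.1201 = 6.843 rad/s².

α ≈ 6.84 rad/s², anticlockwise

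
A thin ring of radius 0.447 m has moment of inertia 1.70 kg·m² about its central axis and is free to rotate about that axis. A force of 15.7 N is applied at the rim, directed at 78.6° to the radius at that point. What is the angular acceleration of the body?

Only the tangential component produces torque: τ = F R sinθ = (15.7)(0.447) sin 78.6° = 6.879 N·m.
Newton's second law for rotation, τ = Iα, gives α = τ/I = 6.879/1.700 = 4.047 rad/s².

α ≈ 4.05 rad/s²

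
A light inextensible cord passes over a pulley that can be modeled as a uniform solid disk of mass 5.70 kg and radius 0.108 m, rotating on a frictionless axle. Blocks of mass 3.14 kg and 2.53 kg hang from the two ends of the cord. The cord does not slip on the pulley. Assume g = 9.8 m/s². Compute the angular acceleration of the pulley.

α ≈ 6.50 rad/s²

I = ½MR² = (1/2)(5.70)(0.108)² = 0.03324 kg·m².
Heavier block: m₁g − T₁ = m₁a. Lighter block: T₂ − m₂g = m₂a.
Pulley: (T₁ − T₂)R = Iα = I(a/R), so T₁ − T₂ = (I/R²)a = (1/2)M_p a = 2.850·a.
Adding the three: (m₁ − m₂)g = (m₁ + m₂ + 2.850)a, so a = (3.14 − 2.53)(9.8)/(3.14 + 2.53 + 2.850) = 0.7016 m/s².
α = a/R = 0.7016/0.108 = 6.497 rad/s².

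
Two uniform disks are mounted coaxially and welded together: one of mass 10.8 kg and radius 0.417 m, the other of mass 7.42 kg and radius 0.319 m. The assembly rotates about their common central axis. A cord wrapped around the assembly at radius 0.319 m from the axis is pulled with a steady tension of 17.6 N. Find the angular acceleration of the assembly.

α ≈ 4.26 rad/s²

I = ½M₁R₁² + ½M₂R₂² = ½(10.8)(0.417)² + ½(7.42)(0.319)² = 1.317 kg·m².
τ = F r = (17.6)(0.319) = 5.614 N·m.
α = τ/I = 5.614/1.317 = 4.265 rad/s².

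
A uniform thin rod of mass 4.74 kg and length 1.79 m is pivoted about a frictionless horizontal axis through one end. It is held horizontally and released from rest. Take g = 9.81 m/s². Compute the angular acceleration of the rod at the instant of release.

About the pivot, I = (1/3)ML² = (1/3)(4.74)(1.79)² = 5.062 kg·m².
The weight acts at the center, a distance L/2 = 0.8950 m from the pivot; τ = Mg(L/2) = 41.62 N·m.
α = τ/I = 41.62/5.062 = 8.221 rad/s².

α ≈ 8.22 rad/s²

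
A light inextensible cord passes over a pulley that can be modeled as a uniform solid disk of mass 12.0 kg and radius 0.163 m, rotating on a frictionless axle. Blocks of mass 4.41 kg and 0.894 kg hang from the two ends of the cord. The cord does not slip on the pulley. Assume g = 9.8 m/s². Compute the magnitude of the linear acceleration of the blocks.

I = ½MR² = (1/2)(12.0)(0.163)² = 0.1594 kg·m².
Heavier block: m₁g − T₁ = m₁a. Lighter block: T₂ − m₂g = m₂a.
Pulley: (T₁ − T₂)R = Iα = I(a/R), so T₁ − T₂ = (I/R²)a = (1/2)M_p a = 6.000·a.
Adding the three: (m₁ − m₂)g = (m₁ + m₂ + 6.000)a, so a = (4.41 − 0.894)(9.8)/(4.41 + 0.894 + 6.000) = 3.048 m/s².

a ≈ 3.05 m/s²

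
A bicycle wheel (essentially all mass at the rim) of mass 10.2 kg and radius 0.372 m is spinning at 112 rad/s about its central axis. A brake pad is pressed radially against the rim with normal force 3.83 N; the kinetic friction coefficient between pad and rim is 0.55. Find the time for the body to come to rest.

t ≈ 202 s

I = MR² = (10.2)(0.372)² = 1.412 kg·m².
Friction force f = μN = (0.55)(3.83) = 2.107 N at the rim; torque magnitude τ = fR = 0.7836 N·m, opposing ω.
|α| = τ/I = 0.7836/1.412 = 0.5552 rad/s² (deceleration).
0 = ω₀ − |α|t ⇒ t = ω₀/|α| = 112/0.5552 = 201.7 s.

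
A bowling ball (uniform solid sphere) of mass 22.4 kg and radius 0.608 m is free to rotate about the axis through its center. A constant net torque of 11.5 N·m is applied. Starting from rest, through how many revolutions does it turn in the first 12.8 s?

I = (2/5)MR² = (2/5)(22.4)(0.608)² = 3.312 kg·m².
α = τ/I = 11.5/3.312 = 3.472 rad/s².
θ = ½αt² = ½(3.472)(12.8)² = 284.4 rad.
Revolutions = θ/(2π) = 45.27.

≈ 45.3 revolutions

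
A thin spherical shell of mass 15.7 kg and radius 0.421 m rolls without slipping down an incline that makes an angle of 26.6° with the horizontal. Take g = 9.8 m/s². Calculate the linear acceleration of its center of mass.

a ≈ 2.63 m/s²

Translation along the incline: Mg sinθ − f = Ma.
Rotation about the center: fR = Iα with I = (2/3)MR². No-slip gives a = αR, so f = (I/R²)a = (2/3)M a.
Substituting: Mg sinθ = (1 + 0.6667)Ma, so a = g sinθ/(1 + 0.6667) = (9.8) sin 26.6° / 1.667 = 2.633 m/s².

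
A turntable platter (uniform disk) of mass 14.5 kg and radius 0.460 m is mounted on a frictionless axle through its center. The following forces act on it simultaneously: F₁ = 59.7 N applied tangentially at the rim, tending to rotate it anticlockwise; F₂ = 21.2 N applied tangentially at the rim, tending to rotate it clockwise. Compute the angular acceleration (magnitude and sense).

I = ½MR² = (1/2)(14.5)(0.460)² = 1.534 kg·m².
Taking anticlockwise as positive: τ₁ = +(59.7)(0.460) = +27.46 N·m; τ₂ = −(21.2)(0.460) = −9.752 N·m.
Net torque τ = 17.71 N·m.
α = τ/I = 17.71/1.534 = 11.54 rad/s².

α ≈ 11.5 rad/s², anticlockwise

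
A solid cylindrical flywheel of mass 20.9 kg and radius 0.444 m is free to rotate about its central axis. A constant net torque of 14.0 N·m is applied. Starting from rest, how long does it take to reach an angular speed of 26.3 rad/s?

t ≈ 3.87 s

I = ½MR² = (1/2)(20.9)(0.444)² = 2.060 kg·m².
α = τ/I = 14.0/2.060 = 6.796 rad/s².
ω = αt ⇒ t = ω/α = 26.3/6.796 = 3.870 s.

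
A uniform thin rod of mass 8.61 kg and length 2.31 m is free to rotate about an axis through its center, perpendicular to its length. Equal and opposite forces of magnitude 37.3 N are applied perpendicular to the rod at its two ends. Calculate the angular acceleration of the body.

α ≈ 22.5 rad/s²

I = (1/12)ML² = (1/12)(8.61)(2.31)² = 3.829 kg·m².
The couple gives τ = F·(L/2) + F·(L/2) = F L = (37.3)(2.31) = 86.16 N·m.
From τ = Iα: α = 86.16/3.829 = 22.50 rad/s².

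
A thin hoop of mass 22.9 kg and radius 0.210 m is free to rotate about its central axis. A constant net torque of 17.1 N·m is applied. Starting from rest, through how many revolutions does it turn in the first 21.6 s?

I = MR² = (22.9)(0.210)² = 1.010 kg·m².
α = τ/I = 17.1/1.010 = 16.93 rad/s².
θ = ½αt² = ½(16.93)(21.6)² = 3950 rad.
Revolutions = θ/(2π) = 628.7.

≈ 629 revolutions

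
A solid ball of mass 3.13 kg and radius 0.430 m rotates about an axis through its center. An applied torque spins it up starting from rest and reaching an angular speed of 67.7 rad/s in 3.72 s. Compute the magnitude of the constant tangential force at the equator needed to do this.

F ≈ 9.80 N

I = (2/5)MR² = (2/5)(3.13)(0.430)² = 0.2315 kg·m².
α = Δω/Δt = (67.7 − 0)/3.72 = 18.20 rad/s².
The required torque is τ = Iα = (0.2315)(18.20) = 4.213 N·m.
A tangential force at the equator gives τ = FR, so F = τ/R = 4.213/0.430 = 9.798 N.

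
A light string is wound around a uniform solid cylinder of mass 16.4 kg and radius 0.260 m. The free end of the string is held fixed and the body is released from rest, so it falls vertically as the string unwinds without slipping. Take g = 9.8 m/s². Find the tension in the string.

Translation: Mg − T = Ma. Rotation about the center: TR = Iα with I = ½MR².
With a = αR: T = (I/R²)a = (1/2)M a, so Mg = (1 + 0.5000)Ma.
a = g/(1 + 0.5000) = 9.8/1.500 = 6.533 m/s².
T = 0.5000·M·a = (0.5000)(16.4)(6.533) = 53.57 N.

T ≈ 53.6 N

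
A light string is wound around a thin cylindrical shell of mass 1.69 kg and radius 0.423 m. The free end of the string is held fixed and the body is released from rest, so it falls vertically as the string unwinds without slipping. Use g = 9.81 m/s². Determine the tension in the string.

T ≈ 8.29 N

Translation: Mg − T = Ma. Rotation about the center: TR = Iα with I = MR².
With a = αR: T = (I/R²)a = M a, so Mg = (1 + 1.000)Ma.
a = g/(1 + 1.000) = 9.81/2.000 = 4.905 m/s².
T = 1.000·M·a = (1.000)(1.69)(4.905) = 8.289 N.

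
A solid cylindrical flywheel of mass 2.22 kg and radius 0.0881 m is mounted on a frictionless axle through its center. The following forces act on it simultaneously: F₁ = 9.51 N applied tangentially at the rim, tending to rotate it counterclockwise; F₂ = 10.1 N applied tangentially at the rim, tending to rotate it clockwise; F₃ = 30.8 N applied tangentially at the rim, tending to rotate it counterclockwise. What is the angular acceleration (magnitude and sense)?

α ≈ 309 rad/s², counterclockwise

I = ½MR² = (1/2)(2.22)(0.0881)² = 0.008615 kg·m².
Taking counterclockwise as positive: τ₁ = +(9.51)(0.0881) = +0.8378 N·m; τ₂ = −(10.1)(0.0881) = −0.8898 N·m; τ₃ = +(30.8)(0.0881) = +2.713 N·m.
Net torque τ = 2.662 N·m.
α = τ/I = 2.662/0.008615 = 308.9 rad/s².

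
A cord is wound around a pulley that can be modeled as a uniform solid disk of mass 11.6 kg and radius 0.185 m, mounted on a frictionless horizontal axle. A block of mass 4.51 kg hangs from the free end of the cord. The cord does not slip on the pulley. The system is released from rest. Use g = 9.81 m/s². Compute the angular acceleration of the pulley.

I = ½MR² = (1/2)(11.6)(0.185)² = 0.1985 kg·m².
Block: mg − T = ma. Pulley: TR = Iα. No-slip: a = αR, so T = (I/R²)a = 5.800·a.
Then mg = (m + 5.800)a, so a = (4.51)(9.81)/(4.51 + 5.800) = 4.291 m/s².
α = a/R = 4.291/0.185 = 23.20 rad/s².

α ≈ 23.2 rad/s²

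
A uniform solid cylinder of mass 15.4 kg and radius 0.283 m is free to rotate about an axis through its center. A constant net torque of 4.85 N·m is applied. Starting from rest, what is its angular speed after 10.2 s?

ω ≈ 80.2 rad/s

I = ½MR² = (1/2)(15.4)(0.283)² = 0.6167 kg·m².
α = τ/I = 4.85/0.6167 = 7.865 rad/s².
ω = ω₀ + αt = 0 + (7.865)(10.2) = 80.22 rad/s.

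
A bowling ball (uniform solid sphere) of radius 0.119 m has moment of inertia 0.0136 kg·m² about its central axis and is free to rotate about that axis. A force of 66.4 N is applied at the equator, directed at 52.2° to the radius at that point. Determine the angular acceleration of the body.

Only the tangential component produces torque: τ = F R sinθ = (66.4)(0.119) sin 52.2° = 6.243 N·m.
From τ = Iα: α = 6.243/0.01360 = 459.1 rad/s².

α ≈ 459 rad/s²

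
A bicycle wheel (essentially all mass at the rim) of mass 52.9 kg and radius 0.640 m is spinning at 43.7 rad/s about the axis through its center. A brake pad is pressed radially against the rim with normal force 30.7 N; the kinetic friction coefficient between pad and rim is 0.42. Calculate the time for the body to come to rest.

I = MR² = (52.9)(0.640)² = 21.67 kg·m².
Friction force f = μN = (0.42)(30.7) = 12.89 N at the rim; torque magnitude τ = fR = 8.252 N·m, opposing ω.
|α| = τ/I = 8.252/21.67 = 0.3808 rad/s² (deceleration).
0 = ω₀ − |α|t ⇒ t = ω₀/|α| = 43.7/0.3808 = 114.7 s.

t ≈ 115 s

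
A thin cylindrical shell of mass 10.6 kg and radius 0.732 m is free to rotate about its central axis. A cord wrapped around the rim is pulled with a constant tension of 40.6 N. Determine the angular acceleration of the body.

I = MR² = (10.6)(0.732)² = 5.680 kg·m².
τ = F R = (40.6)(0.732) = 29.72 N·m.
From τ = Iα: α = 29.72/5.680 = 5.232 rad/s².

α ≈ 5.23 rad/s²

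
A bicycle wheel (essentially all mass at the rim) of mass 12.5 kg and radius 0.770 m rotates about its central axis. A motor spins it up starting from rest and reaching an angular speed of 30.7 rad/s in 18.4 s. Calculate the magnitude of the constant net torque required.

I = MR² = (12.5)(0.770)² = 7.411 kg·m².
α = Δω/Δt = (30.7 − 0)/18.4 = 1.668 rad/s².
τ = Iα = (7.411)(1.668) = 12.37 N·m.

τ ≈ 12.4 N·m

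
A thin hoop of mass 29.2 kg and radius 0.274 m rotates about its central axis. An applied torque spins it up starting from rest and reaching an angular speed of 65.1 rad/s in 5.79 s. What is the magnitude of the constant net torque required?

τ ≈ 24.6 N·m

I = MR² = (29.2)(0.274)² = 2.192 kg·m².
α = Δω/Δt = (65.1 − 0)/5.79 = 11.24 rad/s².
τ = Iα = (2.192)(11.24) = 24.65 N·m.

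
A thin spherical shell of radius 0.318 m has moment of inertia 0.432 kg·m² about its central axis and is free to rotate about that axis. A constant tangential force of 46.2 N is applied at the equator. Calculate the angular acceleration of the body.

α ≈ 34.0 rad/s²

τ = F R = (46.2)(0.318) = 14.69 N·m.
From τ = Iα: α = 14.69/0.4320 = 34.01 rad/s².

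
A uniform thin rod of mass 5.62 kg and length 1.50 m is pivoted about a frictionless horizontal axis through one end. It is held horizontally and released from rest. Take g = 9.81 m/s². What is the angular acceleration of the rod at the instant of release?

About the pivot, I = (1/3)ML² = (1/3)(5.62)(1.50)² = 4.215 kg·m².
The weight acts at the center, a distance L/2 = 0.7500 m from the pivot; τ = Mg(L/2) = 41.35 N·m.
α = τ/I = 41.35/4.215 = 9.810 rad/s².
(Equivalently α = (3g/(2L)) = 9.810 rad/s².)

α ≈ 9.81 rad/s²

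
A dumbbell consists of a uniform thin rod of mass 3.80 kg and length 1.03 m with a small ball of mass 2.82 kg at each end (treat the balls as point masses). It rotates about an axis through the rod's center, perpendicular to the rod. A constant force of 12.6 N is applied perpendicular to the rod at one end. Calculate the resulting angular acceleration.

I_rod = (1/12)ML² = (1/12)(3.80)(1.03)² = 0.3360 kg·m².
I_balls = 2·m·(L/2)² = 2(2.82)(0.5150)² = 1.496 kg·m².
Total I = 1.832 kg·m².
τ = F·(L/2) = (12.6)(0.515) = 6.489 N·m.
α = τ/I = 6.489/1.832 = 3.542 rad/s².

α ≈ 3.54 rad/s²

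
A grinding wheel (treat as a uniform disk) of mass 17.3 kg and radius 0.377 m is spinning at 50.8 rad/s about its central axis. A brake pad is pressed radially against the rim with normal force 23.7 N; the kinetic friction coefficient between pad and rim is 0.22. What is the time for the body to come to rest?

t ≈ 31.8 s

I = ½MR² = (1/2)(17.3)(0.377)² = 1.229 kg·m².
Friction force f = μN = (0.22)(23.7) = 5.214 N at the rim; torque magnitude τ = fR = 1.966 N·m, opposing ω.
|α| = τ/I = 1.966/1.229 = 1.599 rad/s² (deceleration).
0 = ω₀ − |α|t ⇒ t = ω₀/|α| = 50.8/1.599 = 31.77 s.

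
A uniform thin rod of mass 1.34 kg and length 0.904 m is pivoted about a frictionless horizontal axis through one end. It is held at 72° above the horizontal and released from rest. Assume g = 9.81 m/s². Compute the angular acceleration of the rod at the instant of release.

About the pivot, I = (1/3)ML² = (1/3)(1.34)(0.904)² = 0.3650 kg·m².
The weight acts at the center, a distance L/2 = 0.4520 m from the pivot; τ = Mg(L/2) cos 72° = 1.836 N·m.
α = τ/I = 1.836/0.3650 = 5.030 rad/s².

α ≈ 5.03 rad/s²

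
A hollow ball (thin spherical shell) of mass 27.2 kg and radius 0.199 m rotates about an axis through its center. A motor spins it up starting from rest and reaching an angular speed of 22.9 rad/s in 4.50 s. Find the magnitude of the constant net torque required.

τ ≈ 3.65 N·m

I = (2/3)MR² = (2/3)(27.2)(0.199)² = 0.7181 kg·m².
α = Δω/Δt = (22.9 − 0)/4.50 = 5.089 rad/s².
τ = Iα = (0.7181)(5.089) = 3.654 N·m.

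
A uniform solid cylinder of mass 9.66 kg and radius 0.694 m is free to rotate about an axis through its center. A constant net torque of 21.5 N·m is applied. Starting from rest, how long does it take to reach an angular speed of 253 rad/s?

I = ½MR² = (1/2)(9.66)(0.694)² = 2.326 kg·m².
α = τ/I = 21.5/2.326 = 9.242 rad/s².
ω = αt ⇒ t = ω/α = 253/9.242 = 27.37 s.

t ≈ 27.4 s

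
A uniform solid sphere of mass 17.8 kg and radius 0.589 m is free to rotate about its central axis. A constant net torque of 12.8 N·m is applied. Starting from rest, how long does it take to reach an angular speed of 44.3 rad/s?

t ≈ 8.55 s

I = (2/5)MR² = (2/5)(17.8)(0.589)² = 2.470 kg·m².
α = τ/I = 12.8/2.470 = 5.182 rad/s².
ω = αt ⇒ t = ω/α = 44.3/5.182 = 8.549 s.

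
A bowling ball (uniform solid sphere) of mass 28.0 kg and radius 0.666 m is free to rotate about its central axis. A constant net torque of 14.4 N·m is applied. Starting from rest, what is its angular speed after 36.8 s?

I = (2/5)MR² = (2/5)(28.0)(0.666)² = 4.968 kg·m².
α = τ/I = 14.4/4.968 = 2.899 rad/s².
ω = ω₀ + αt = 0 + (2.899)(36.8) = 106.7 rad/s.

ω ≈ 107 rad/s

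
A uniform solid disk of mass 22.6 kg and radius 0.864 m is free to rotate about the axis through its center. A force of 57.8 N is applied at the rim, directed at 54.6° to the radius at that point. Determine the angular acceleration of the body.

I = ½MR² = (1/2)(22.6)(0.864)² = 8.435 kg·m².
Only the tangential component produces torque: τ = F R sinθ = (57.8)(0.864) sin 54.6° = 40.71 N·m.
From τ = Iα: α = 40.71/8.435 = 4.826 rad/s².

α ≈ 4.83 rad/s²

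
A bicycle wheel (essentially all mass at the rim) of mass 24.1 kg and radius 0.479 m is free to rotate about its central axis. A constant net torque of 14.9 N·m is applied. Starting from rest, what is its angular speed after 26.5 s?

I = MR² = (24.1)(0.479)² = 5.530 kg·m².
α = τ/I = 14.9/5.530 = 2.695 rad/s².
ω = ω₀ + αt = 0 + (2.695)(26.5) = 71.41 rad/s.

ω ≈ 71.4 rad/s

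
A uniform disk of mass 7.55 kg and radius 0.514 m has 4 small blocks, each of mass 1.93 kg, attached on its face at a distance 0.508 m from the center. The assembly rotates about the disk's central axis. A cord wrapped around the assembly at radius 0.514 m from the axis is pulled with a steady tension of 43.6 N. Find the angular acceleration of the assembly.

α ≈ 7.50 rad/s²

I_disk = ½MR² = ½(7.55)(0.514)² = 0.9973 kg·m².
I_blocks = 4·m·r² = 4(1.93)(0.508)² = 1.992 kg·m².
Total I = 2.990 kg·m².
τ = F r = (43.6)(0.514) = 22.41 N·m.
α = τ/I = 22.41/2.990 = 7.496 rad/s².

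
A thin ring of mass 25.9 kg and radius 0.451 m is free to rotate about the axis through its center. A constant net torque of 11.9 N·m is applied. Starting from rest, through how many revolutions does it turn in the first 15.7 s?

≈ 44.3 revolutions

I = MR² = (25.9)(0.451)² = 5.268 kg·m².
α = τ/I = 11.9/5.268 = 2.259 rad/s².
θ = ½αt² = ½(2.259)(15.7)² = 278.4 rad.
Revolutions = θ/(2π) = 44.31.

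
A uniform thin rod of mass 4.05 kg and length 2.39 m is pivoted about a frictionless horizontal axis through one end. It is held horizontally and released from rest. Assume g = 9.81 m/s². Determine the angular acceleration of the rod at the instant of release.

About the pivot, I = (1/3)ML² = (1/3)(4.05)(2.39)² = 7.711 kg·m².
The weight acts at the center, a distance L/2 = 1.195 m from the pivot; τ = Mg(L/2) = 47.48 N·m.
α = τ/I = 47.48/7.711 = 6.157 rad/s².
(Equivalently α = (3g/(2L)) = 6.157 rad/s².)

α ≈ 6.16 rad/s²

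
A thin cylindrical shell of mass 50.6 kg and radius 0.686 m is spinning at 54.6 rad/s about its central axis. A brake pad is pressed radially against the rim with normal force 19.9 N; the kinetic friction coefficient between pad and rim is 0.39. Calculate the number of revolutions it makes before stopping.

I = MR² = (50.6)(0.686)² = 23.81 kg·m².
Friction force f = μN = (0.39)(19.9) = 7.761 N at the rim; torque magnitude τ = fR = 5.324 N·m, opposing ω.
|α| = τ/I = 5.324/23.81 = 0.2236 rad/s² (deceleration).
ω² = ω₀² − 2|α|θ with ω = 0 ⇒ θ = ω₀²/(2|α|) = 6667 rad = 1061 rev.

≈ 1060 revolutions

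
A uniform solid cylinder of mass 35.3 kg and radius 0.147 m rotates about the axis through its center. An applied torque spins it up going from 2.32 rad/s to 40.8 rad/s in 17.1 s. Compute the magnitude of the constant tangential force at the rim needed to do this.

I = ½MR² = (1/2)(35.3)(0.147)² = 0.3814 kg·m².
α = Δω/Δt = (40.8 − 2.32)/17.1 = 2.250 rad/s².
The required torque is τ = Iα = (0.3814)(2.250) = 0.8583 N·m.
A tangential force at the rim gives τ = FR, so F = τ/R = 0.8583/0.147 = 5.838 N.

F ≈ 5.84 N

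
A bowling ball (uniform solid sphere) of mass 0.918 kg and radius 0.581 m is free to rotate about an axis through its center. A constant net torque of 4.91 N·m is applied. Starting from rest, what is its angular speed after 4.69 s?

ω ≈ 186 rad/s

I = (2/5)MR² = (2/5)(0.918)(0.581)² = 0.1240 kg·m².
α = τ/I = 4.91/0.1240 = 39.61 rad/s².
ω = ω₀ + αt = 0 + (39.61)(4.69) = 185.8 rad/s.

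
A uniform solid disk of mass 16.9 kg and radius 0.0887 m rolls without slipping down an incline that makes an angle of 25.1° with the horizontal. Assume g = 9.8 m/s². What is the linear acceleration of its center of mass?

Translation along the incline: Mg sinθ − f = Ma.
Rotation about the center: fR = Iα with I = ½MR². No-slip gives a = αR, so f = (I/R²)a = (1/2)M a.
Substituting: Mg sinθ = (1 + 0.5000)Ma, so a = g sinθ/(1 + 0.5000) = (9.8) sin 25.1° / 1.500 = 2.771 m/s².

a ≈ 2.77 m/s²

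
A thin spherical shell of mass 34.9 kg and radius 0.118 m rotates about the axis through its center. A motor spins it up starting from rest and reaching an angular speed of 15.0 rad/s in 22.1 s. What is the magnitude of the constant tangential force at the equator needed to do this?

I = (2/3)MR² = (2/3)(34.9)(0.118)² = 0.3240 kg·m².
α = Δω/Δt = (15.0 − 0)/22.1 = 0.6787 rad/s².
The required torque is τ = Iα = (0.3240)(0.6787) = 0.2199 N·m.
A tangential force at the equator gives τ = FR, so F = τ/R = 0.2199/0.118 = 1.863 N.

F ≈ 1.86 N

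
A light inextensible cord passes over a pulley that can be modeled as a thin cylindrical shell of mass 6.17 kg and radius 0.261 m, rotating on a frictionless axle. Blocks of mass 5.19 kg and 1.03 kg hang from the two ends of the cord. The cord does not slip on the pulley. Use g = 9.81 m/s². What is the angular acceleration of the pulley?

I = MR² = (6.17)(0.261)² = 0.4203 kg·m².
Heavier block: m₁g − T₁ = m₁a. Lighter block: T₂ − m₂g = m₂a.
Pulley: (T₁ − T₂)R = Iα = I(a/R), so T₁ − T₂ = (I/R²)a = 1·M_p a = 6.170·a.
Adding the three: (m₁ − m₂)g = (m₁ + m₂ + 6.170)a, so a = (5.19 − 1.03)(9.81)/(5.19 + 1.03 + 6.170) = 3.294 m/s².
α = a/R = 3.294/0.261 = 12.62 rad/s².

α ≈ 12.6 rad/s²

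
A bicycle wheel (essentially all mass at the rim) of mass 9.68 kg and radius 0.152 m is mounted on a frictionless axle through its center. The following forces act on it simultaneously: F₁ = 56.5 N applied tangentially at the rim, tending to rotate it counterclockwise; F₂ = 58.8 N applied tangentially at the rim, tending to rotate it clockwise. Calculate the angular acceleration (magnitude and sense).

I = MR² = (9.68)(0.152)² = 0.2236 kg·m².
Taking counterclockwise as positive: τ₁ = +(56.5)(0.152) = +8.588 N·m; τ₂ = −(58.8)(0.152) = −8.938 N·m.
Net torque τ = -0.3496 N·m.
α = τ/I = -0.3496/0.2236 = -1.563 rad/s².

α ≈ 1.56 rad/s², clockwise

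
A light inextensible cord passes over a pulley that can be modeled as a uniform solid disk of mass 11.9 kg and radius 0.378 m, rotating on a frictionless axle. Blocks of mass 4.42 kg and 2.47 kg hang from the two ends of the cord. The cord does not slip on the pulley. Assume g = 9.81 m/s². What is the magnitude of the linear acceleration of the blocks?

a ≈ 1.49 m/s²

I = ½MR² = (1/2)(11.9)(0.378)² = 0.8502 kg·m².
Heavier block: m₁g − T₁ = m₁a. Lighter block: T₂ − m₂g = m₂a.
Pulley: (T₁ − T₂)R = Iα = I(a/R), so T₁ − T₂ = (I/R²)a = (1/2)M_p a = 5.950·a.
Adding the three: (m₁ − m₂)g = (m₁ + m₂ + 5.950)a, so a = (4.42 − 2.47)(9.81)/(4.42 + 2.47 + 5.950) = 1.490 m/s².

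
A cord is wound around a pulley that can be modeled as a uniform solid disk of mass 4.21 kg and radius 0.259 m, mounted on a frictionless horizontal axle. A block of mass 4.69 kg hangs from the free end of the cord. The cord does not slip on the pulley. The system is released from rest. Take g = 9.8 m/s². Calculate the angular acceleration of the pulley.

I = ½MR² = (1/2)(4.21)(0.259)² = 0.1412 kg·m².
Block: mg − T = ma. Pulley: TR = Iα. No-slip: a = αR, so T = (I/R²)a = 2.105·a.
Then mg = (m + 2.105)a, so a = (4.69)(9.8)/(4.69 + 2.105) = 6.764 m/s².
α = a/R = 6.764/0.259 = 26.12 rad/s².

α ≈ 26.1 rad/s²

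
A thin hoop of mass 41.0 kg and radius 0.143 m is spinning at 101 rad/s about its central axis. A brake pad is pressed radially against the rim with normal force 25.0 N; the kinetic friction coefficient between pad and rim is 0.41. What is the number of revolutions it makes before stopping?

I = MR² = (41.0)(0.143)² = 0.8384 kg·m².
Friction force f = μN = (0.41)(25.0) = 10.25 N at the rim; torque magnitude τ = fR = 1.466 N·m, opposing ω.
|α| = τ/I = 1.466/0.8384 = 1.748 rad/s² (deceleration).
ω² = ω₀² − 2|α|θ with ω = 0 ⇒ θ = ω₀²/(2|α|) = 2917 rad = 464.3 rev.

≈ 464 revolutions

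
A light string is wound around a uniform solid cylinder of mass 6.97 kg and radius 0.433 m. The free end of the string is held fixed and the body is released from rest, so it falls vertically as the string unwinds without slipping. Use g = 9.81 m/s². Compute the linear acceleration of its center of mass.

a ≈ 6.54 m/s²

Translation: Mg − T = Ma. Rotation about the center: TR = Iα with I = ½MR².
With a = αR: T = (I/R²)a = (1/2)M a, so Mg = (1 + 0.5000)Ma.
a = g/(1 + 0.5000) = 9.81/1.500 = 6.540 m/s².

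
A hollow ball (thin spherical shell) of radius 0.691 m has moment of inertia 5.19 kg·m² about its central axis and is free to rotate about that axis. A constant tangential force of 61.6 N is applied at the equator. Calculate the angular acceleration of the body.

τ = F R = (61.6)(0.691) = 42.57 N·m.
From τ = Iα: α = 42.57/5.190 = 8.201 rad/s².

α ≈ 8.20 rad/s²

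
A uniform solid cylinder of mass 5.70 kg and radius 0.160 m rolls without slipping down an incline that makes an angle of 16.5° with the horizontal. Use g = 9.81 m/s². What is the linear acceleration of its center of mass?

a ≈ 1.86 m/s²

Translation along the incline: Mg sinθ − f = Ma.
Rotation about the center: fR = Iα with I = ½MR². No-slip gives a = αR, so f = (I/R²)a = (1/2)M a.
Substituting: Mg sinθ = (1 + 0.5000)Ma, so a = g sinθ/(1 + 0.5000) = (9.81) sin 16.5° / 1.500 = 1.857 m/s².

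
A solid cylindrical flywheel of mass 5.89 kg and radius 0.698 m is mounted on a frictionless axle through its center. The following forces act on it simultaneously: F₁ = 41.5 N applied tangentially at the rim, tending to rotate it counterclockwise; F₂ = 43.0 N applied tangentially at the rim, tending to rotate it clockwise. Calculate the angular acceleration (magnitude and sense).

I = ½MR² = (1/2)(5.89)(0.698)² = 1.435 kg·m².
Taking counterclockwise as positive: τ₁ = +(41.5)(0.698) = +28.97 N·m; τ₂ = −(43.0)(0.698) = −30.01 N·m.
Net torque τ = -1.047 N·m.
α = τ/I = -1.047/1.435 = -0.7297 rad/s².

α ≈ 0.730 rad/s², clockwise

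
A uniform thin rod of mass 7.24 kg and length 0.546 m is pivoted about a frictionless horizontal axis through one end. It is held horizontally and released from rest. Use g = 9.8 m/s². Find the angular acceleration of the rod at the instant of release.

About the pivot, I = (1/3)ML² = (1/3)(7.24)(0.546)² = 0.7195 kg·m².
The weight acts at the center, a distance L/2 = 0.2730 m from the pivot; τ = Mg(L/2) = 19.37 N·m.
α = τ/I = 19.37/0.7195 = 26.92 rad/s².

α ≈ 26.9 rad/s²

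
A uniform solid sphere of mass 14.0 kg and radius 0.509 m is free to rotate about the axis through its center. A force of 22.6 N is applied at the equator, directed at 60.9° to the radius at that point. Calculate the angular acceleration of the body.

α ≈ 6.93 rad/s²

I = (2/5)MR² = (2/5)(14.0)(0.509)² = 1.451 kg·m².
Only the tangential component produces torque: τ = F R sinθ = (22.6)(0.509) sin 60.9° = 10.05 N·m.
Newton's second law for rotation, τ = Iα, gives α = τ/I = 10.05/1.451 = 6.928 rad/s².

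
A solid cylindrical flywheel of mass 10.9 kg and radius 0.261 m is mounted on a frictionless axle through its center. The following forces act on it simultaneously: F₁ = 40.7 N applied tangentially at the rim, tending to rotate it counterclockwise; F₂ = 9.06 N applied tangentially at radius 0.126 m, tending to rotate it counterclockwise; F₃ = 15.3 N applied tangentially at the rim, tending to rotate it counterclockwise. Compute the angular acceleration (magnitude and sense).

α ≈ 42.4 rad/s², counterclockwise

I = ½MR² = (1/2)(10.9)(0.261)² = 0.3713 kg·m².
Taking counterclockwise as positive: τ₁ = +(40.7)(0.261) = +10.62 N·m; τ₂ = +(9.06)(0.126) = +1.142 N·m; τ₃ = +(15.3)(0.261) = +3.993 N·m.
Net torque τ = 15.76 N·m.
α = τ/I = 15.76/0.3713 = 42.44 rad/s².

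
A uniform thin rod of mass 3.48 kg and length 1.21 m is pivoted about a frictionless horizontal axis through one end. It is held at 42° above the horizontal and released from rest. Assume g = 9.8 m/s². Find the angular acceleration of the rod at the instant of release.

α ≈ 9.03 rad/s²

About the pivot, I = (1/3)ML² = (1/3)(3.48)(1.21)² = 1.698 kg·m².
The weight acts at the center, a distance L/2 = 0.6050 m from the pivot; τ = Mg(L/2) cos 42° = 15.33 N·m.
α = τ/I = 15.33/1.698 = 9.028 rad/s².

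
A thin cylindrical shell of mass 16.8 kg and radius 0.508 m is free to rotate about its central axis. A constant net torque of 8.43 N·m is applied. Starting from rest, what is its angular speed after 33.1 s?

ω ≈ 64.4 rad/s

I = MR² = (16.8)(0.508)² = 4.335 kg·m².
α = τ/I = 8.43/4.335 = 1.944 rad/s².
ω = ω₀ + αt = 0 + (1.944)(33.1) = 64.36 rad/s.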